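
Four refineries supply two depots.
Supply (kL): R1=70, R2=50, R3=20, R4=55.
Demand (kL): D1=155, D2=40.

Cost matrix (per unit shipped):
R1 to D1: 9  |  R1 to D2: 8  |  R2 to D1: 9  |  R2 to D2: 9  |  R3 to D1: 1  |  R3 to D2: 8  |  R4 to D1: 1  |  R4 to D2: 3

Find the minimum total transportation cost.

1115

An optimal shipping plan:
  R1–D1: 30 × 9 = 270
  R1–D2: 40 × 8 = 320
  R2–D1: 50 × 9 = 450
  R3–D1: 20 × 1 = 20
  R4–D1: 55 × 1 = 55
Total = 270 + 320 + 450 + 20 + 55 = 1115.
(Supply check: R1 ships 70; R2 ships 50; R3 ships 20; R4 ships 55.)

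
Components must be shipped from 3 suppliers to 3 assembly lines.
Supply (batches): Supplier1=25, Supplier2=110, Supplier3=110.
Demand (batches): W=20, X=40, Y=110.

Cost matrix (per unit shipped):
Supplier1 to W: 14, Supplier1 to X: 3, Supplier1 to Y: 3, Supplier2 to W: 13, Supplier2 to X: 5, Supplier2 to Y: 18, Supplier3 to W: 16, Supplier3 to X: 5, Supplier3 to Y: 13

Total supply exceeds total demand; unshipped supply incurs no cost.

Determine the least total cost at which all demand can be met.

1640

One minimum-cost allocation:
  Supplier1->Y: 25 × 3 = 75
  Supplier2->W: 20 × 13 = 260
  Supplier2->X: 40 × 5 = 200
  Supplier3->Y: 85 × 13 = 1105
Total = 75 + 260 + 200 + 1105 = 1640.
(Supply check: Supplier1 ships 25; Supplier2 ships 60; Supplier3 ships 85.)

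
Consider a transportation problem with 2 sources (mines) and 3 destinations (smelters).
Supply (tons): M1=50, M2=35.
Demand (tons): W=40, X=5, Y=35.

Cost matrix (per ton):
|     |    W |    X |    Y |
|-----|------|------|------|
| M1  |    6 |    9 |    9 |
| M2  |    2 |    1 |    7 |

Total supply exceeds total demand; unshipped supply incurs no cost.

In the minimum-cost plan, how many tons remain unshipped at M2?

Minimum-cost shipments:
  M1->W: 10 × 6 = 60
  M1->Y: 35 × 9 = 315
  M2->W: 30 × 2 = 60
  M2->X: 5 × 1 = 5
Total cost = 440.
M2 ships 35 of its 35, leaving 0.

0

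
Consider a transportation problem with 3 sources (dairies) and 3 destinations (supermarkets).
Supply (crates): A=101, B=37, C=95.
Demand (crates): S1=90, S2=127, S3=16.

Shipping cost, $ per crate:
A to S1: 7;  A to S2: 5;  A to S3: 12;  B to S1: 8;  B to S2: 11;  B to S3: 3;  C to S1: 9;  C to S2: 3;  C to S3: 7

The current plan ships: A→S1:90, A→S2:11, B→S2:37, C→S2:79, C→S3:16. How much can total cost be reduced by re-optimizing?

297

Current plan cost = 90·7 + 11·5 + 37·11 + 79·3 + 16·7 = $1441.
Optimal plan:
  A->S1: 69 × $7 = $483
  A->S2: 32 × $5 = $160
  B->S1: 21 × $8 = $168
  B->S3: 16 × $3 = $48
  C->S2: 95 × $3 = $285
Optimal cost = $1144.
Saving = 1441 − 1144 = $297.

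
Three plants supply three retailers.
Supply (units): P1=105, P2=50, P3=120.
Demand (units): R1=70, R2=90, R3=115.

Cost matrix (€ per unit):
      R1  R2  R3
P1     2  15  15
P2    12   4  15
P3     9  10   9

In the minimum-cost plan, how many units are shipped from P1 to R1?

70

Optimal shipments:
  P1 to R1: 70 × €2 = €140
  P1 to R2: 35 × €15 = €525
  P2 to R2: 50 × €4 = €200
  P3 to R2: 5 × €10 = €50
  P3 to R3: 115 × €9 = €1035
Total cost = €1950.
So P1→R1 carries 70 units.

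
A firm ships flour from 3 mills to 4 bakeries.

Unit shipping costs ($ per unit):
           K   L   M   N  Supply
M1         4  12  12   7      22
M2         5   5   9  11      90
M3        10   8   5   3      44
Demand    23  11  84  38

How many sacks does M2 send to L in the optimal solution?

The minimum-cost plan:
  M1→K: 22 sacks
  M2→K: 1 sacks
  M2→L: 11 sacks
  M2→M: 78 sacks
  M3→M: 6 sacks
  M3→N: 38 sacks
Total cost = $994.
So M2→L carries 11 sacks.

11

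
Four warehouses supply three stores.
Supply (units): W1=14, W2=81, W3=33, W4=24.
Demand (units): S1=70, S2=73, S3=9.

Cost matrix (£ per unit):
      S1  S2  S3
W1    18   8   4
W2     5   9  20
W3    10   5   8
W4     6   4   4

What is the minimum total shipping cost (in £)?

One minimum-cost allocation:
  W1->S2: 5 × £8 = £40
  W1->S3: 9 × £4 = £36
  W2->S1: 70 × £5 = £350
  W2->S2: 11 × £9 = £99
  W3->S2: 33 × £5 = £165
  W4->S2: 24 × £4 = £96
Total = 40 + 36 + 350 + 99 + 165 + 96 = £786.

786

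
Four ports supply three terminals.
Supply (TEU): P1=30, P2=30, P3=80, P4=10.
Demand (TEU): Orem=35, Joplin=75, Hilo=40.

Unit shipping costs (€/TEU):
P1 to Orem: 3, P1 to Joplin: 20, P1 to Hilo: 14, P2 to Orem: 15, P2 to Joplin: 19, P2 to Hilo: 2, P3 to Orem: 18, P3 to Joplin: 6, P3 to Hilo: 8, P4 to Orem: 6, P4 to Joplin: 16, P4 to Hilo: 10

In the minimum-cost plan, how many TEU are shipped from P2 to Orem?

Solving gives:
  P1–Orem: 30 × €3 = €90
  P2–Hilo: 30 × €2 = €60
  P3–Joplin: 75 × €6 = €450
  P3–Hilo: 5 × €8 = €40
  P4–Orem: 5 × €6 = €30
  P4–Hilo: 5 × €10 = €50
Total cost = €720.
The route P2→Orem is not used.

0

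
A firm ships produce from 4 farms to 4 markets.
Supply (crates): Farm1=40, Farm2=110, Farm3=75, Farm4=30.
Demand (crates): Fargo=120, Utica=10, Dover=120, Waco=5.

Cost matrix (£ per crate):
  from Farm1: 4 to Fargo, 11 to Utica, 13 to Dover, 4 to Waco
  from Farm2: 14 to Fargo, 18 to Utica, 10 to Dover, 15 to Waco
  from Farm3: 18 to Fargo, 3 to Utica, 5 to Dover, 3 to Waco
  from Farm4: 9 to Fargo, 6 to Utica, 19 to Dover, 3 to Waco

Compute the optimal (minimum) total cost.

A cheapest plan:
  Farm1–Fargo: 40 × £4 = £160
  Farm2–Fargo: 55 × £14 = £770
  Farm2–Dover: 55 × £10 = £550
  Farm3–Utica: 10 × £3 = £30
  Farm3–Dover: 65 × £5 = £325
  Farm4–Fargo: 25 × £9 = £225
  Farm4–Waco: 5 × £3 = £15
Total = 160 + 770 + 550 + 30 + 325 + 225 + 15 = £2075.

2075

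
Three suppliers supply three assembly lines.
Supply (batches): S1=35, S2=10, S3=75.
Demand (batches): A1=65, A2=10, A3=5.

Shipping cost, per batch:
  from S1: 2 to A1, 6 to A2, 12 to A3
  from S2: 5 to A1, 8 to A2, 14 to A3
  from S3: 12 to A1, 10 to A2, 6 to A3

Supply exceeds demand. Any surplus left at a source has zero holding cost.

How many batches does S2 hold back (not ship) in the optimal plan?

0

An optimal plan:
  S1→A1: 35 × 2 = 70
  S2→A1: 10 × 5 = 50
  S3→A1: 20 × 12 = 240
  S3→A2: 10 × 10 = 100
  S3→A3: 5 × 6 = 30
Total cost = 490.
S2 ships 10 of its 10, leaving 0.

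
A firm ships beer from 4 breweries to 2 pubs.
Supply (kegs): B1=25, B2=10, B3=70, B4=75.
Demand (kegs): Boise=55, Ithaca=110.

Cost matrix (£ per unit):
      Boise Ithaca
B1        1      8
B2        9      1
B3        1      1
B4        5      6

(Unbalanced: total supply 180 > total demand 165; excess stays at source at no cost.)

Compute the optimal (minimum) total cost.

435

An optimal shipping plan:
  B1→Boise: 25 × £1 = £25
  B2→Ithaca: 10 × £1 = £10
  B3→Ithaca: 70 × £1 = £70
  B4→Boise: 30 × £5 = £150
  B4→Ithaca: 30 × £6 = £180
Total = 25 + 10 + 70 + 150 + 180 = £435.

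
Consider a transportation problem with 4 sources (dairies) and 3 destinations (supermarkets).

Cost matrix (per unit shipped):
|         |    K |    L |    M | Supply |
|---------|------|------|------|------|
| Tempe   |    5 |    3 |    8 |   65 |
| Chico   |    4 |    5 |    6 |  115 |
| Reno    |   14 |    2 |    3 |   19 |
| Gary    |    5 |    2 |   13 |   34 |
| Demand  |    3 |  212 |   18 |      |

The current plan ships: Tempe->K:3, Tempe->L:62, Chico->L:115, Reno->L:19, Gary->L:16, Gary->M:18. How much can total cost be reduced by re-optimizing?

Current plan cost = 3·5 + 62·3 + 115·5 + 19·2 + 16·2 + 18·13 = 1080.
Optimal plan:
  Tempe–L: 65 crates
  Chico–K: 3 crates
  Chico–L: 94 crates
  Chico–M: 18 crates
  Reno–L: 19 crates
  Gary–L: 34 crates
Optimal cost = 891.
Saving = 1080 − 891 = 189.

189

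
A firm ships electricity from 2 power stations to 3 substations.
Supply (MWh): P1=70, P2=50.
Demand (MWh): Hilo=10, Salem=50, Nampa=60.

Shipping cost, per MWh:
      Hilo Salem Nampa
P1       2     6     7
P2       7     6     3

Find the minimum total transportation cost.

540

Optimal allocation:
  P1->Hilo: 10 × 2 = 20
  P1->Salem: 50 × 6 = 300
  P1->Nampa: 10 × 7 = 70
  P2->Nampa: 50 × 3 = 150
Total = 20 + 300 + 70 + 150 = 540.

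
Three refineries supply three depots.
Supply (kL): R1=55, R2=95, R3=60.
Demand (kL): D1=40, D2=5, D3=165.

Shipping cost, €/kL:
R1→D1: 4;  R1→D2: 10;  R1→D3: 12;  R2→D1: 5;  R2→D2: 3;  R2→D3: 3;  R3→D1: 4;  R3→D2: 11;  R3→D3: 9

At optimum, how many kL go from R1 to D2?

5

Solving gives:
  R1->D1: 40 × €4 = €160
  R1->D2: 5 × €10 = €50
  R1->D3: 10 × €12 = €120
  R2->D3: 95 × €3 = €285
  R3->D3: 60 × €9 = €540
Total cost = €1155.
So R1→D2 carries 5 kL.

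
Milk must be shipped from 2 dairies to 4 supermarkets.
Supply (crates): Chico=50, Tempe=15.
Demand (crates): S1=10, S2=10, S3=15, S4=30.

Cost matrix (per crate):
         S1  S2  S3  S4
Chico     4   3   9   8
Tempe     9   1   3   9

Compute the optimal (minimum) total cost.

355

An optimal shipping plan:
  Chico to S1: 10 crates
  Chico to S2: 10 crates
  Chico to S4: 30 crates
  Tempe to S3: 15 crates
Total cost = 355.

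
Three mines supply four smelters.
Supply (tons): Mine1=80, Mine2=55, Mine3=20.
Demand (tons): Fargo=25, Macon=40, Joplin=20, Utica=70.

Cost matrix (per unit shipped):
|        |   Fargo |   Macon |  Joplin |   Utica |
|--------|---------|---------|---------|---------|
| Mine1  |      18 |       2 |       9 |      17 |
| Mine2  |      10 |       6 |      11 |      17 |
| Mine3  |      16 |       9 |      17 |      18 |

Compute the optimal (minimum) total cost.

An optimal shipping plan:
  Mine1 to Macon: 40 × 2 = 80
  Mine1 to Joplin: 20 × 9 = 180
  Mine1 to Utica: 20 × 17 = 340
  Mine2 to Fargo: 25 × 10 = 250
  Mine2 to Utica: 30 × 17 = 510
  Mine3 to Utica: 20 × 18 = 360
Total = 80 + 180 + 340 + 250 + 510 + 360 = 1720.

1720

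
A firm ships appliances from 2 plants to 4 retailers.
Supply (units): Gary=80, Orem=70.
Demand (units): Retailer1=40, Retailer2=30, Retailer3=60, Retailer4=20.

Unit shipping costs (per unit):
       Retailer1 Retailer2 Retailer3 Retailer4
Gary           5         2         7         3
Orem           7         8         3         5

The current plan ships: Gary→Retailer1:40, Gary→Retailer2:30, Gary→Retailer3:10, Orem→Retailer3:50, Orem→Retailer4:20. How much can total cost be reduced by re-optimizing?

Current plan cost = 40·5 + 30·2 + 10·7 + 50·3 + 20·5 = 580.
Optimal plan:
  Gary to Retailer1: 40 units
  Gary to Retailer2: 30 units
  Gary to Retailer4: 10 units
  Orem to Retailer3: 60 units
  Orem to Retailer4: 10 units
Optimal cost = 520.
Saving = 580 − 520 = 60.

60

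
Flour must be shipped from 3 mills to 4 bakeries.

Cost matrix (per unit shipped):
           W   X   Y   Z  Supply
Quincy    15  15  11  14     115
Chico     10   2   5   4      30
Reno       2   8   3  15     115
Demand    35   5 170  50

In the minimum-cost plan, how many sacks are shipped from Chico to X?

Optimal shipments:
  Quincy→Y: 90 sacks
  Quincy→Z: 25 sacks
  Chico→X: 5 sacks
  Chico→Z: 25 sacks
  Reno→W: 35 sacks
  Reno→Y: 80 sacks
Total cost = 1760.
So Chico→X carries 5 sacks.

5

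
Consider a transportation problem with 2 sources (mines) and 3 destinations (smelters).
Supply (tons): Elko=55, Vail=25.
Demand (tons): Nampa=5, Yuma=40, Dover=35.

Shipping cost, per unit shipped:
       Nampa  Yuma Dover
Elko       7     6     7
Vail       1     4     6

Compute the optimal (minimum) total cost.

One minimum-cost allocation:
  Elko–Yuma: 20 tons
  Elko–Dover: 35 tons
  Vail–Nampa: 5 tons
  Vail–Yuma: 20 tons
Total cost = 450.

450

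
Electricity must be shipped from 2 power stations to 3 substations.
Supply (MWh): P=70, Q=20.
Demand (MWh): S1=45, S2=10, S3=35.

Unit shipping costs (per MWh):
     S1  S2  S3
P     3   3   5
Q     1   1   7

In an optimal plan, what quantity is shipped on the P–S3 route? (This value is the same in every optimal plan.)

The minimum-cost plan:
  P–S1: 25 × 3 = 75
  P–S2: 10 × 3 = 30
  P–S3: 35 × 5 = 175
  Q–S1: 20 × 1 = 20
Total cost = 300.
So P→S3 carries 35 MWh.

35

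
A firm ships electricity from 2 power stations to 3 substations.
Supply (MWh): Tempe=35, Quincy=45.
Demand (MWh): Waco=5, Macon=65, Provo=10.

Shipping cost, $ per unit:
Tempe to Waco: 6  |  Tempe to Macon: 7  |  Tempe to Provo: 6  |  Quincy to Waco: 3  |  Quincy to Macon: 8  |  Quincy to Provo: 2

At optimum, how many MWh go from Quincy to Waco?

Optimal shipments:
  Tempe→Macon: 35 × $7 = $245
  Quincy→Waco: 5 × $3 = $15
  Quincy→Macon: 30 × $8 = $240
  Quincy→Provo: 10 × $2 = $20
Total cost = $520.
So Quincy→Waco carries 5 MWh.

5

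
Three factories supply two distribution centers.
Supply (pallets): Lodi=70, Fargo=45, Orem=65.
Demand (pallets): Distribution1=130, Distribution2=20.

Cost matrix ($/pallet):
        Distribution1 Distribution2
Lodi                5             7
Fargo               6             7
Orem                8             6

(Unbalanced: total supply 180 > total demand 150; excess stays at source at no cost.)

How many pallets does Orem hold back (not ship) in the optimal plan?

Minimum-cost shipments:
  Lodi->Distribution1: 70 × $5 = $350
  Fargo->Distribution1: 45 × $6 = $270
  Orem->Distribution1: 15 × $8 = $120
  Orem->Distribution2: 20 × $6 = $120
Total cost = $860.
Orem ships 35 of its 65, leaving 30.

30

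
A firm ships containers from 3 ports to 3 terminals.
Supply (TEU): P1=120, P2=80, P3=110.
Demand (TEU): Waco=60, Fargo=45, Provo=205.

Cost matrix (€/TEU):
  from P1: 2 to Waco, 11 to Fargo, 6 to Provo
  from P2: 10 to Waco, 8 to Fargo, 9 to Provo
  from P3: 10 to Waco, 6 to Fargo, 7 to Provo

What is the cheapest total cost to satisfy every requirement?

1925

Optimal allocation:
  P1→Waco: 60 × €2 = €120
  P1→Provo: 60 × €6 = €360
  P2→Provo: 80 × €9 = €720
  P3→Fargo: 45 × €6 = €270
  P3→Provo: 65 × €7 = €455
Total = 120 + 360 + 720 + 270 + 455 = €1925.
(Supply check: P1 ships 120; P2 ships 80; P3 ships 110.)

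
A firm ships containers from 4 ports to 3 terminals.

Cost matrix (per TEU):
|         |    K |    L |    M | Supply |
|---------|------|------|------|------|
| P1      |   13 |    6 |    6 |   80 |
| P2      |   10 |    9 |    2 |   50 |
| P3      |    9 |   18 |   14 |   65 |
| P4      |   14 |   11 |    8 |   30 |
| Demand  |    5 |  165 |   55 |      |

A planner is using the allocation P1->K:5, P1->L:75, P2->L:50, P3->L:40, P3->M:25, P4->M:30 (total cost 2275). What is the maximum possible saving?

260

Current plan cost = 5·13 + 75·6 + 50·9 + 40·18 + 25·14 + 30·8 = 2275.
Optimal plan:
  P1–L: 80 × 6 = 480
  P2–M: 50 × 2 = 100
  P3–K: 5 × 9 = 45
  P3–L: 55 × 18 = 990
  P3–M: 5 × 14 = 70
  P4–L: 30 × 11 = 330
Optimal cost = 2015.
Saving = 2275 − 2015 = 260.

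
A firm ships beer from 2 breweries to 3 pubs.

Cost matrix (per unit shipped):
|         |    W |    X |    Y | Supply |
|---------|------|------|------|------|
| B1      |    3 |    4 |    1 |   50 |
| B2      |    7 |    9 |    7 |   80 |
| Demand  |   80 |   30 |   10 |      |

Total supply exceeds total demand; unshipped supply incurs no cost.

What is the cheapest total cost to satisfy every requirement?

650

Optimal allocation:
  B1->W: 10 kegs
  B1->X: 30 kegs
  B1->Y: 10 kegs
  B2->W: 70 kegs
Total cost = 650.
(Supply check: B1 ships 50; B2 ships 70.)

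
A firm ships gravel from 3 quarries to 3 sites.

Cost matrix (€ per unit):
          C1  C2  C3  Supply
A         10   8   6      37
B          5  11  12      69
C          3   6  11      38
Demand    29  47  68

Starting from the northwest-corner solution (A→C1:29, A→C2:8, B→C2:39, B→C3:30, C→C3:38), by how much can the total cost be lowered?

495

Current plan cost = 29·10 + 8·8 + 39·11 + 30·12 + 38·11 = €1561.
Optimal plan:
  A–C3: 37 × €6 = €222
  B–C1: 29 × €5 = €145
  B–C2: 9 × €11 = €99
  B–C3: 31 × €12 = €372
  C–C2: 38 × €6 = €228
Optimal cost = €1066.
Saving = 1561 − 1066 = €495.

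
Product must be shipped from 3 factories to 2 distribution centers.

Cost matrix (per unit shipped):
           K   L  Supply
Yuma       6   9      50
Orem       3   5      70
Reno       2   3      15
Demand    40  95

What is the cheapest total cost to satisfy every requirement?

725

One minimum-cost allocation:
  Yuma→K: 40 pallets
  Yuma→L: 10 pallets
  Orem→L: 70 pallets
  Reno→L: 15 pallets
Total cost = 725.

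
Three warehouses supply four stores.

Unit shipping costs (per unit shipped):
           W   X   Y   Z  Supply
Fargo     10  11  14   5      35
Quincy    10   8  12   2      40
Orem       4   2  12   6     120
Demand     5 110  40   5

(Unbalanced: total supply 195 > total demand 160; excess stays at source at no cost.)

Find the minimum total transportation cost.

730

An optimal shipping plan:
  Quincy–Y: 35 × 12 = 420
  Quincy–Z: 5 × 2 = 10
  Orem–W: 5 × 4 = 20
  Orem–X: 110 × 2 = 220
  Orem–Y: 5 × 12 = 60
Total = 420 + 10 + 20 + 220 + 60 = 730.
(Supply check: Fargo ships 0; Quincy ships 40; Orem ships 120.)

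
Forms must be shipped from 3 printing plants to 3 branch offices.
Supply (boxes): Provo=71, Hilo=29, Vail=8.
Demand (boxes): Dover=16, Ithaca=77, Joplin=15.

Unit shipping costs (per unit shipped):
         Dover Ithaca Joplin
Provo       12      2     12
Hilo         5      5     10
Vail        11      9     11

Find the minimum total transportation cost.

Optimal allocation:
  Provo->Ithaca: 71 boxes
  Hilo->Dover: 16 boxes
  Hilo->Ithaca: 6 boxes
  Hilo->Joplin: 7 boxes
  Vail->Joplin: 8 boxes
Total cost = 410.

410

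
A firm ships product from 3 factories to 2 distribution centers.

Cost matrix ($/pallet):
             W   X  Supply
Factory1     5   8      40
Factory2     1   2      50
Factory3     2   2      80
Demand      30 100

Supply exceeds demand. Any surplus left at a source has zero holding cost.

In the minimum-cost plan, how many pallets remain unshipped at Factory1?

An optimal plan:
  Factory2 to W: 30 × $1 = $30
  Factory2 to X: 20 × $2 = $40
  Factory3 to X: 80 × $2 = $160
Total cost = $230.
Factory1 ships 0 of its 40, leaving 40.

40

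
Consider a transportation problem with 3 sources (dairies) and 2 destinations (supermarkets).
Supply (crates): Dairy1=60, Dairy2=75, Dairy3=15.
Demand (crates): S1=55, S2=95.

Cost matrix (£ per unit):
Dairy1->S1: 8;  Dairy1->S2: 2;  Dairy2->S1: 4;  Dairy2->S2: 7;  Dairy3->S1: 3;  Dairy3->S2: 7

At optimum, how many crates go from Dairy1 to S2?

60

The minimum-cost plan:
  Dairy1→S2: 60 × £2 = £120
  Dairy2→S1: 40 × £4 = £160
  Dairy2→S2: 35 × £7 = £245
  Dairy3→S1: 15 × £3 = £45
Total cost = £570.
So Dairy1→S2 carries 60 crates.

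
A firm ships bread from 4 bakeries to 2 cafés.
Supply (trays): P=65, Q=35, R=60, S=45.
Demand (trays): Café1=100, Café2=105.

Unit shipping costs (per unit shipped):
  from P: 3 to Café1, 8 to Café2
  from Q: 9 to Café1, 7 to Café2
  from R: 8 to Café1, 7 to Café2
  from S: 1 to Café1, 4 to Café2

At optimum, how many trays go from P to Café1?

65

Optimal shipments:
  P to Café1: 65 trays
  Q to Café2: 35 trays
  R to Café2: 60 trays
  S to Café1: 35 trays
  S to Café2: 10 trays
Total cost = 935.
So P→Café1 carries 65 trays.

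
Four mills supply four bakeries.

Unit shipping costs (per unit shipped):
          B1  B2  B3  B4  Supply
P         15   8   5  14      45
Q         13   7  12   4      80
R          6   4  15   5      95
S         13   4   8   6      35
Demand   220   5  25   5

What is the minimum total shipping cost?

Optimal allocation:
  P→B1: 20 sacks
  P→B3: 25 sacks
  Q→B1: 75 sacks
  Q→B4: 5 sacks
  R→B1: 95 sacks
  S→B1: 30 sacks
  S→B2: 5 sacks
Total cost = 2400.

2400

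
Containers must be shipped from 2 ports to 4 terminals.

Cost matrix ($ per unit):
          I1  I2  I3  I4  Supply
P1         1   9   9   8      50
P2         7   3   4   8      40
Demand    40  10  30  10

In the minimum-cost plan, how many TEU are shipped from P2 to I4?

Optimal shipments:
  P1→I1: 40 TEU
  P1→I4: 10 TEU
  P2→I2: 10 TEU
  P2→I3: 30 TEU
Total cost = $270.
The route P2→I4 is not used.

0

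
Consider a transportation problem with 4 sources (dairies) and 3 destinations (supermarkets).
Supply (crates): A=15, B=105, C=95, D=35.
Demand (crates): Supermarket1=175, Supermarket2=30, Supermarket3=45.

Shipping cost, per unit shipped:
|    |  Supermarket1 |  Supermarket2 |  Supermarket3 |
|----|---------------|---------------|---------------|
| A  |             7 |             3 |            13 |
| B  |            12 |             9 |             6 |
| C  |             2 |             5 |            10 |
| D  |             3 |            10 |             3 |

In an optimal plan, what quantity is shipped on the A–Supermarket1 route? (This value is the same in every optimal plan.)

Optimal shipments:
  A→Supermarket2: 15 × 3 = 45
  B→Supermarket1: 45 × 12 = 540
  B→Supermarket2: 15 × 9 = 135
  B→Supermarket3: 45 × 6 = 270
  C→Supermarket1: 95 × 2 = 190
  D→Supermarket1: 35 × 3 = 105
Total cost = 1285.
The route A→Supermarket1 is not used.

0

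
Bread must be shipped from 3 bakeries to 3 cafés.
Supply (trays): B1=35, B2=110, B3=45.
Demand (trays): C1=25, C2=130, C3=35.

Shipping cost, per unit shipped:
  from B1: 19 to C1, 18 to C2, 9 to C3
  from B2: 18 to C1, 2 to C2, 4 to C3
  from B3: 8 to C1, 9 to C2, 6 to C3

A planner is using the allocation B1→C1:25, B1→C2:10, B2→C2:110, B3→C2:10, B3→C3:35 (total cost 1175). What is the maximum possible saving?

Current plan cost = 25·19 + 10·18 + 110·2 + 10·9 + 35·6 = 1175.
Optimal plan:
  B1→C3: 35 × 9 = 315
  B2→C2: 110 × 2 = 220
  B3→C1: 25 × 8 = 200
  B3→C2: 20 × 9 = 180
Optimal cost = 915.
Saving = 1175 − 915 = 260.

260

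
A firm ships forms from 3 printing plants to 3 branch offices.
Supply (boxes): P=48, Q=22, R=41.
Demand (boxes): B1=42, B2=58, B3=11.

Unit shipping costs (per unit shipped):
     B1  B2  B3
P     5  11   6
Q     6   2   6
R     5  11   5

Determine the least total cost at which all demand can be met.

705

One minimum-cost allocation:
  P–B1: 12 × 5 = 60
  P–B2: 36 × 11 = 396
  Q–B2: 22 × 2 = 44
  R–B1: 30 × 5 = 150
  R–B3: 11 × 5 = 55
Total = 60 + 396 + 44 + 150 + 55 = 705.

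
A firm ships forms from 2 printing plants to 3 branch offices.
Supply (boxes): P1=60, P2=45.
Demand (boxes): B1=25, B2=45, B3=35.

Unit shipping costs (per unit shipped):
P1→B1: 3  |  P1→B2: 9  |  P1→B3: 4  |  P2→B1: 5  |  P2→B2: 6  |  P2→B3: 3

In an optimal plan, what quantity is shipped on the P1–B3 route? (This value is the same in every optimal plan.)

Solving gives:
  P1 to B1: 25 boxes
  P1 to B3: 35 boxes
  P2 to B2: 45 boxes
Total cost = 485.
So P1→B3 carries 35 boxes.

35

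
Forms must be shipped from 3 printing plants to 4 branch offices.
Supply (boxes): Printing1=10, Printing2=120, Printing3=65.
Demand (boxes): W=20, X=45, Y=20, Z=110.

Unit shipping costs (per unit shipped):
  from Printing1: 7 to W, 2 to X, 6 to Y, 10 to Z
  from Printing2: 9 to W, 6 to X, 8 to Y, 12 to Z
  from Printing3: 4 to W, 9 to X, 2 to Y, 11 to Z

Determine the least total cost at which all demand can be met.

1645

A cheapest plan:
  Printing1->X: 10 × 2 = 20
  Printing2->X: 35 × 6 = 210
  Printing2->Z: 85 × 12 = 1020
  Printing3->W: 20 × 4 = 80
  Printing3->Y: 20 × 2 = 40
  Printing3->Z: 25 × 11 = 275
Total = 20 + 210 + 1020 + 80 + 40 + 275 = 1645.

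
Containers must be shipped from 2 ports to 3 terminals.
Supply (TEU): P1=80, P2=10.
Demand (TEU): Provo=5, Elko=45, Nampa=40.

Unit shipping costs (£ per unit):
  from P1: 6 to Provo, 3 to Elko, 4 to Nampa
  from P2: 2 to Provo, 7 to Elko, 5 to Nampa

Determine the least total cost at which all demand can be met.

310

A cheapest plan:
  P1–Elko: 45 × £3 = £135
  P1–Nampa: 35 × £4 = £140
  P2–Provo: 5 × £2 = £10
  P2–Nampa: 5 × £5 = £25
Total = 135 + 140 + 10 + 25 = £310.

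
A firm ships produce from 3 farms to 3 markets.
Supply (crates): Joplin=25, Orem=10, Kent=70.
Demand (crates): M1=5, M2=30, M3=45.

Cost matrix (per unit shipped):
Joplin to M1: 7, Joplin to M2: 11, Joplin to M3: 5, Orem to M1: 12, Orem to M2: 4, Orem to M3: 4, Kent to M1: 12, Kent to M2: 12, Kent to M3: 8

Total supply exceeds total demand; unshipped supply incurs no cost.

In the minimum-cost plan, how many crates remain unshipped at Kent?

Minimum-cost shipments:
  Joplin->M1: 5 crates
  Joplin->M3: 20 crates
  Orem->M2: 10 crates
  Kent->M2: 20 crates
  Kent->M3: 25 crates
Total cost = 615.
Kent ships 45 of its 70, leaving 25.

25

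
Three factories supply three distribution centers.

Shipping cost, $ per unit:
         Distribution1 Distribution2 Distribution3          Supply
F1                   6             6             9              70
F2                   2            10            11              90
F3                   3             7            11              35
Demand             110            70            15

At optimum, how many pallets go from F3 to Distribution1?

Optimal shipments:
  F1->Distribution2: 55 × $6 = $330
  F1->Distribution3: 15 × $9 = $135
  F2->Distribution1: 90 × $2 = $180
  F3->Distribution1: 20 × $3 = $60
  F3->Distribution2: 15 × $7 = $105
Total cost = $810.
So F3→Distribution1 carries 20 pallets.

20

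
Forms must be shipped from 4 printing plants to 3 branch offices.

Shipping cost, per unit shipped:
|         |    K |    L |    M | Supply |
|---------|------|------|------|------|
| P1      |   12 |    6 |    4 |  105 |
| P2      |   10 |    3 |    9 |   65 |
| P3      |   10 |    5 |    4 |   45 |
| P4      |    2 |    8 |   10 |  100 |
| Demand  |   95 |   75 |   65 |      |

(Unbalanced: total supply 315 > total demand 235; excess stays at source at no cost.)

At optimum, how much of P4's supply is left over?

Minimum-cost shipments:
  P1→M: 30 boxes
  P2→L: 65 boxes
  P3→L: 10 boxes
  P3→M: 35 boxes
  P4→K: 95 boxes
Total cost = 695.
P4 ships 95 of its 100, leaving 5.

5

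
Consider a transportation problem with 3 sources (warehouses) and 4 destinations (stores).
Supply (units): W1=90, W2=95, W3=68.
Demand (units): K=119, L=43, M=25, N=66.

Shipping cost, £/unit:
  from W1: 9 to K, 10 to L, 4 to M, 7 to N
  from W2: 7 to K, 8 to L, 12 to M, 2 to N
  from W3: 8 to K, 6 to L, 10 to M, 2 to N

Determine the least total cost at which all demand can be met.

One minimum-cost allocation:
  W1->K: 65 × £9 = £585
  W1->M: 25 × £4 = £100
  W2->K: 54 × £7 = £378
  W2->N: 41 × £2 = £82
  W3->L: 43 × £6 = £258
  W3->N: 25 × £2 = £50
Total = 585 + 100 + 378 + 82 + 258 + 50 = £1453.

1453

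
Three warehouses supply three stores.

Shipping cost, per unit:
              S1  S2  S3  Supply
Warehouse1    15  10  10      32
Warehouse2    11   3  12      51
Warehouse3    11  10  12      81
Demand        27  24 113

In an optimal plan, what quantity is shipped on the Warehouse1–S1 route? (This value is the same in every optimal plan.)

0

The minimum-cost plan:
  Warehouse1→S3: 32 × 10 = 320
  Warehouse2→S2: 24 × 3 = 72
  Warehouse2→S3: 27 × 12 = 324
  Warehouse3→S1: 27 × 11 = 297
  Warehouse3→S3: 54 × 12 = 648
Total cost = 1661.
The route Warehouse1→S1 is not used.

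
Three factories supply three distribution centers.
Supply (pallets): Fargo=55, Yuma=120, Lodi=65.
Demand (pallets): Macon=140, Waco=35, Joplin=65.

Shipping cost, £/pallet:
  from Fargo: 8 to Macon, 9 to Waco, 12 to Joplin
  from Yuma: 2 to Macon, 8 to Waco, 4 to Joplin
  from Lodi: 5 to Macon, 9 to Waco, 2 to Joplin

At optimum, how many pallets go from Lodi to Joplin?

65

Optimal shipments:
  Fargo to Macon: 20 × £8 = £160
  Fargo to Waco: 35 × £9 = £315
  Yuma to Macon: 120 × £2 = £240
  Lodi to Joplin: 65 × £2 = £130
Total cost = £845.
So Lodi→Joplin carries 65 pallets.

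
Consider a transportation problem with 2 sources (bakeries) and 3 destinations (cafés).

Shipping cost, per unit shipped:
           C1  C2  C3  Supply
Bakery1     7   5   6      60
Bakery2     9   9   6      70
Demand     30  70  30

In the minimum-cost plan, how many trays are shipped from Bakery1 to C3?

0

The minimum-cost plan:
  Bakery1 to C2: 60 × 5 = 300
  Bakery2 to C1: 30 × 9 = 270
  Bakery2 to C2: 10 × 9 = 90
  Bakery2 to C3: 30 × 6 = 180
Total cost = 840.
The route Bakery1→C3 is not used.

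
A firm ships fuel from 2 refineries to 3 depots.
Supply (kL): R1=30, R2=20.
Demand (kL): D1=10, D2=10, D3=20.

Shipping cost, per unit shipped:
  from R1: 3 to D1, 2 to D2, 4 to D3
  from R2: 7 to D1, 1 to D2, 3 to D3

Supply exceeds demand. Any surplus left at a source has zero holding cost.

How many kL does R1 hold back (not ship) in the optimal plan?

10

Minimum-cost shipments:
  R1->D1: 10 kL
  R1->D2: 10 kL
  R2->D3: 20 kL
Total cost = 110.
R1 ships 20 of its 30, leaving 10.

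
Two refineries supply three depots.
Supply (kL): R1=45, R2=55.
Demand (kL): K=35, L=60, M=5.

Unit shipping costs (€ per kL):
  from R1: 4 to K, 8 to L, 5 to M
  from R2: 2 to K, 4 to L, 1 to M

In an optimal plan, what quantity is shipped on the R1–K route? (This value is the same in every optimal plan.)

35

Solving gives:
  R1→K: 35 kL
  R1→L: 5 kL
  R1→M: 5 kL
  R2→L: 55 kL
Total cost = €425.
So R1→K carries 35 kL.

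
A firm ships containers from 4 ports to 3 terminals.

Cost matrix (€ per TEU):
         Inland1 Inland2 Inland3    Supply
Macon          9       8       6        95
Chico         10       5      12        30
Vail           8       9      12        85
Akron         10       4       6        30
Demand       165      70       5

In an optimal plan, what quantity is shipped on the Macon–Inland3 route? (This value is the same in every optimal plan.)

5

Optimal shipments:
  Macon->Inland1: 80 × €9 = €720
  Macon->Inland2: 10 × €8 = €80
  Macon->Inland3: 5 × €6 = €30
  Chico->Inland2: 30 × €5 = €150
  Vail->Inland1: 85 × €8 = €680
  Akron->Inland2: 30 × €4 = €120
Total cost = €1780.
So Macon→Inland3 carries 5 TEU.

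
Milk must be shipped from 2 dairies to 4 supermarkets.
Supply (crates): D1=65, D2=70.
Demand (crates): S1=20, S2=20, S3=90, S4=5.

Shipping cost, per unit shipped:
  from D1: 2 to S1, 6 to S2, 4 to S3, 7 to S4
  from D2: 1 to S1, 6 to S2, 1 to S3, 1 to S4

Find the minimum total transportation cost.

330

An optimal shipping plan:
  D1 to S1: 20 × 2 = 40
  D1 to S2: 20 × 6 = 120
  D1 to S3: 25 × 4 = 100
  D2 to S3: 65 × 1 = 65
  D2 to S4: 5 × 1 = 5
Total = 40 + 120 + 100 + 65 + 5 = 330.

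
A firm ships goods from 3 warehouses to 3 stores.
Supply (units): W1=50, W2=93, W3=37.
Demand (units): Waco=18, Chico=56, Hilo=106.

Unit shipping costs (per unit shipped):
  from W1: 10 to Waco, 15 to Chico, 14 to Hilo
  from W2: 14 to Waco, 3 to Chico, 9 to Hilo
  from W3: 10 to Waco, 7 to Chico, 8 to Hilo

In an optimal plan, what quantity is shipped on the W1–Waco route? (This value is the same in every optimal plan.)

Solving gives:
  W1 to Waco: 18 units
  W1 to Hilo: 32 units
  W2 to Chico: 56 units
  W2 to Hilo: 37 units
  W3 to Hilo: 37 units
Total cost = 1425.
So W1→Waco carries 18 units.

18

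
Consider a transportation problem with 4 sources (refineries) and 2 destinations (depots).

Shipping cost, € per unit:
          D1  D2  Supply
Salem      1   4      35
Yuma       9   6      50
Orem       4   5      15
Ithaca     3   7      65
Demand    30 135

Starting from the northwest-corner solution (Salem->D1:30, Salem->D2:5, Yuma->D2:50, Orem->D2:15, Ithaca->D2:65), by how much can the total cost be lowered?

Current plan cost = 30·1 + 5·4 + 50·6 + 15·5 + 65·7 = €880.
Optimal plan:
  Salem to D2: 35 × €4 = €140
  Yuma to D2: 50 × €6 = €300
  Orem to D2: 15 × €5 = €75
  Ithaca to D1: 30 × €3 = €90
  Ithaca to D2: 35 × €7 = €245
Optimal cost = €850.
Saving = 880 − 850 = €30.

30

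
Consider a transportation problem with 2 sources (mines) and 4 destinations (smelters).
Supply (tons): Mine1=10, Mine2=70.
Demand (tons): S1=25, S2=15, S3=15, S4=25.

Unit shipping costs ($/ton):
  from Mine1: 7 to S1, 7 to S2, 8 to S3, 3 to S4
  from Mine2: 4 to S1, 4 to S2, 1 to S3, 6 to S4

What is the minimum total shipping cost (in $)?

295

One minimum-cost allocation:
  Mine1->S4: 10 × $3 = $30
  Mine2->S1: 25 × $4 = $100
  Mine2->S2: 15 × $4 = $60
  Mine2->S3: 15 × $1 = $15
  Mine2->S4: 15 × $6 = $90
Total = 30 + 100 + 60 + 15 + 90 = $295.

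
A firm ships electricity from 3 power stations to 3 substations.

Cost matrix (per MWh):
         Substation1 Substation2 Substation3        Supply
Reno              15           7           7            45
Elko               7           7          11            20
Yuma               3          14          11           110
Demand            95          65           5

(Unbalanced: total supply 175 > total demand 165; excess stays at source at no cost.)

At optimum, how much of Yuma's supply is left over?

10

An optimal plan:
  Reno to Substation2: 45 × 7 = 315
  Elko to Substation2: 20 × 7 = 140
  Yuma to Substation1: 95 × 3 = 285
  Yuma to Substation3: 5 × 11 = 55
Total cost = 795.
Yuma ships 100 of its 110, leaving 10.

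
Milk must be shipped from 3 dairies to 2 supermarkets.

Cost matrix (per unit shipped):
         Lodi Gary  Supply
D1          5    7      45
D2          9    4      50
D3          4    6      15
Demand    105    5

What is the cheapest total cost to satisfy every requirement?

A cheapest plan:
  D1 to Lodi: 45 × 5 = 225
  D2 to Lodi: 45 × 9 = 405
  D2 to Gary: 5 × 4 = 20
  D3 to Lodi: 15 × 4 = 60
Total = 225 + 405 + 20 + 60 = 710.
(Supply check: D1 ships 45; D2 ships 50; D3 ships 15.)

710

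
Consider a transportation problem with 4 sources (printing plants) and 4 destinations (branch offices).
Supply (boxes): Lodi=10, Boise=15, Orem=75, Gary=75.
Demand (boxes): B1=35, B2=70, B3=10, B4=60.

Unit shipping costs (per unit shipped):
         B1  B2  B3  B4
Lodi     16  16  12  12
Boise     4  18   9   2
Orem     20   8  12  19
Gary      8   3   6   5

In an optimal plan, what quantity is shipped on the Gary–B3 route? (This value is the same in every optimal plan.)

0

The minimum-cost plan:
  Lodi→B3: 5 boxes
  Lodi→B4: 5 boxes
  Boise→B1: 15 boxes
  Orem→B2: 70 boxes
  Orem→B3: 5 boxes
  Gary→B1: 20 boxes
  Gary→B4: 55 boxes
Total cost = 1235.
The route Gary→B3 is not used.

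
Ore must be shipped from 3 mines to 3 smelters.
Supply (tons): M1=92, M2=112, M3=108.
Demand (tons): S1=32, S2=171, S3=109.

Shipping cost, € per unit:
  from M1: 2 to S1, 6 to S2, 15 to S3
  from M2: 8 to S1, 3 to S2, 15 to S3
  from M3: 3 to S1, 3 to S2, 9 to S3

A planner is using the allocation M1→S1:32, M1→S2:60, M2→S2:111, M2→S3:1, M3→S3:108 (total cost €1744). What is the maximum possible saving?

3

Current plan cost = 32·2 + 60·6 + 111·3 + 1·15 + 108·9 = €1744.
Optimal plan:
  M1–S1: 32 × €2 = €64
  M1–S2: 59 × €6 = €354
  M1–S3: 1 × €15 = €15
  M2–S2: 112 × €3 = €336
  M3–S3: 108 × €9 = €972
Optimal cost = €1741.
Saving = 1744 − 1741 = €3.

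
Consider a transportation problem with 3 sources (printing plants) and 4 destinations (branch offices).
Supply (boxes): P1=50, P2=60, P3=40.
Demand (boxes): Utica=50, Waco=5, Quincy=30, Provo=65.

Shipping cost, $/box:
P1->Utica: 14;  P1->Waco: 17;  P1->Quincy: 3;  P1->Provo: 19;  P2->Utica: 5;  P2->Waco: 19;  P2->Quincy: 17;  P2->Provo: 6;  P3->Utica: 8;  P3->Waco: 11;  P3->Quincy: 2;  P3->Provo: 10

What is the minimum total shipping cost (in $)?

1075

An optimal shipping plan:
  P1 to Utica: 15 boxes
  P1 to Waco: 5 boxes
  P1 to Quincy: 30 boxes
  P2 to Provo: 60 boxes
  P3 to Utica: 35 boxes
  P3 to Provo: 5 boxes
Total cost = $1075.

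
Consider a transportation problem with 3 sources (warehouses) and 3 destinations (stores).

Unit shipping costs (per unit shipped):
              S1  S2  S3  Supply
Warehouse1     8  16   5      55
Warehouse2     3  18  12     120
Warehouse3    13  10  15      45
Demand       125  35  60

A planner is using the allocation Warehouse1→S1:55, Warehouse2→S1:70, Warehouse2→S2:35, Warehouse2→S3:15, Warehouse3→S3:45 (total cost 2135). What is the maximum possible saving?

Current plan cost = 55·8 + 70·3 + 35·18 + 15·12 + 45·15 = 2135.
Optimal plan:
  Warehouse1–S3: 55 × 5 = 275
  Warehouse2–S1: 120 × 3 = 360
  Warehouse3–S1: 5 × 13 = 65
  Warehouse3–S2: 35 × 10 = 350
  Warehouse3–S3: 5 × 15 = 75
Optimal cost = 1125.
Saving = 2135 − 1125 = 1010.

1010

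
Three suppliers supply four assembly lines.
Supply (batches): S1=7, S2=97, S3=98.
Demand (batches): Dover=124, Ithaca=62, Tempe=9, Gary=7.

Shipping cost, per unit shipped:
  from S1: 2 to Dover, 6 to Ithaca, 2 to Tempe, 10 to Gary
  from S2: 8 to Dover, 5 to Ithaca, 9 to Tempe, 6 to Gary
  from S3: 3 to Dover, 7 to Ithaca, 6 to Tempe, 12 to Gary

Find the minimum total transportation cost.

An optimal shipping plan:
  S1->Tempe: 7 batches
  S2->Dover: 26 batches
  S2->Ithaca: 62 batches
  S2->Tempe: 2 batches
  S2->Gary: 7 batches
  S3->Dover: 98 batches
Total cost = 886.

886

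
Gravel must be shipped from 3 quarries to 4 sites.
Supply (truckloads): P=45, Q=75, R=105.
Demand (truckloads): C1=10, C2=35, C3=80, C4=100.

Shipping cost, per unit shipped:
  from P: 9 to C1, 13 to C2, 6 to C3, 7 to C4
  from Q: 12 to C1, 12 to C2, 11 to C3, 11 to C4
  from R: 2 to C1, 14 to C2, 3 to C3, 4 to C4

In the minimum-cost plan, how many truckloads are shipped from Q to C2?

35

Solving gives:
  P–C4: 45 truckloads
  Q–C2: 35 truckloads
  Q–C4: 40 truckloads
  R–C1: 10 truckloads
  R–C3: 80 truckloads
  R–C4: 15 truckloads
Total cost = 1495.
So Q→C2 carries 35 truckloads.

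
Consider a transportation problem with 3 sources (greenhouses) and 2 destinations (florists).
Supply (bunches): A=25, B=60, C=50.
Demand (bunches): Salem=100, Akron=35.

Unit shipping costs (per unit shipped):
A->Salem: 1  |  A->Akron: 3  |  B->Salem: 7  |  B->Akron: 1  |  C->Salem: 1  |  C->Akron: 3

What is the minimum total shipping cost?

One minimum-cost allocation:
  A–Salem: 25 × 1 = 25
  B–Salem: 25 × 7 = 175
  B–Akron: 35 × 1 = 35
  C–Salem: 50 × 1 = 50
Total = 25 + 175 + 35 + 50 = 285.
(Supply check: A ships 25; B ships 60; C ships 50.)

285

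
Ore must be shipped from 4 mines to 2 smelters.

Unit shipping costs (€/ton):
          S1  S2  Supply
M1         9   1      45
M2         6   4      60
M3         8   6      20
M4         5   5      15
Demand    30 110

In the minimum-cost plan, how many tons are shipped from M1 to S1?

0

Optimal shipments:
  M1→S2: 45 × €1 = €45
  M2→S1: 15 × €6 = €90
  M2→S2: 45 × €4 = €180
  M3→S2: 20 × €6 = €120
  M4→S1: 15 × €5 = €75
Total cost = €510.
The route M1→S1 is not used.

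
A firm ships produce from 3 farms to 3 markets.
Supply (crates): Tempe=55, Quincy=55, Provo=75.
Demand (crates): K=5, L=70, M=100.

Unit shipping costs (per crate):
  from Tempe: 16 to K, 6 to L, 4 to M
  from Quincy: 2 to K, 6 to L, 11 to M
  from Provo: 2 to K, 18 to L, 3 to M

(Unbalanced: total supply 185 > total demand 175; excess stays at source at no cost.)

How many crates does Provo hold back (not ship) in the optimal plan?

0

Minimum-cost shipments:
  Tempe–L: 30 × 6 = 180
  Tempe–M: 25 × 4 = 100
  Quincy–K: 5 × 2 = 10
  Quincy–L: 40 × 6 = 240
  Provo–M: 75 × 3 = 225
Total cost = 755.
Provo ships 75 of its 75, leaving 0.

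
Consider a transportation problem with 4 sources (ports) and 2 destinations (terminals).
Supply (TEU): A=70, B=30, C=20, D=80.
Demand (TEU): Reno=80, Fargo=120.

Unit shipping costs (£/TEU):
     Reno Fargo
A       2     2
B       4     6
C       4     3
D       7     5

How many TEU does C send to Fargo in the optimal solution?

Solving gives:
  A to Reno: 50 × £2 = £100
  A to Fargo: 20 × £2 = £40
  B to Reno: 30 × £4 = £120
  C to Fargo: 20 × £3 = £60
  D to Fargo: 80 × £5 = £400
Total cost = £720.
So C→Fargo carries 20 TEU.

20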